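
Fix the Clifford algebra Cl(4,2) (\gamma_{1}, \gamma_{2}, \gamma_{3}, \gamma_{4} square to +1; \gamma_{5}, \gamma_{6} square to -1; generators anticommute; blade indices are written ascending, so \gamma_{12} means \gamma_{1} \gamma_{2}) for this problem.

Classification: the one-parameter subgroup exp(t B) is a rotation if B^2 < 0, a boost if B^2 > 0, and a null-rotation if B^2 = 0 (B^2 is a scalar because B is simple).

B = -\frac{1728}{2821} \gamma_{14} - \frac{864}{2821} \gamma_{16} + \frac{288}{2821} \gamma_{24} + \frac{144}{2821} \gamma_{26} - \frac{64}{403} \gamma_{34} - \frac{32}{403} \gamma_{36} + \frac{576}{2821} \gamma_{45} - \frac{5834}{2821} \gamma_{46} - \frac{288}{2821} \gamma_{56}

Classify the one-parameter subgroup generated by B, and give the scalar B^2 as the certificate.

B^2 term by term: the squares give (-\frac{1728}{2821})^2*(\gamma_{14})^2 + (-\frac{864}{2821})^2*(\gamma_{16})^2 + (\frac{288}{2821})^2*(\gamma_{24})^2 + (\frac{144}{2821})^2*(\gamma_{26})^2 + (-\frac{64}{403})^2*(\gamma_{34})^2 + (-\frac{32}{403})^2*(\gamma_{36})^2 + (\frac{576}{2821})^2*(\gamma_{45})^2 + (-\frac{5834}{2821})^2*(\gamma_{46})^2 + (-\frac{288}{2821})^2*(\gamma_{56})^2 = \frac{2985984}{7958041}*(-1) + \frac{746496}{7958041}*(+1) + \frac{82944}{7958041}*(-1) + \frac{20736}{7958041}*(+1) + \frac{4096}{162409}*(-1) + \frac{1024}{162409}*(+1) + \frac{331776}{7958041}*(+1) + \frac{34035556}{7958041}*(+1) + \frac{82944}{7958041}*(-1) = 4 (each basis 2-blade squares to minus the product of its generators' squares); cross terms between blades sharing an index anticommute and cancel; the commuting (index-disjoint) pairs give grade-4 terms 2*c*c'*(blade product), which cancel blade by blade — \gamma_{1246}: \frac{497664}{7958041} - \frac{497664}{7958041} = 0; \gamma_{1346}: -\frac{110592}{1136863} + \frac{110592}{1136863} = 0; \gamma_{1456}: \frac{995328}{7958041} - \frac{995328}{7958041} = 0; \gamma_{2346}: \frac{18432}{1136863} - \frac{18432}{1136863} = 0; \gamma_{2456}: -\frac{165888}{7958041} + \frac{165888}{7958041} = 0; \gamma_{3456}: \frac{36864}{1136863} - \frac{36864}{1136863} = 0 — confirming B is simple. So B^2 = 4.
Answer: boost, certificate B^2 = 4. Certificate logic: 4 is a conjugation-invariant scalar, so its sign fixes rotation versus boost versus null-rotation outright.


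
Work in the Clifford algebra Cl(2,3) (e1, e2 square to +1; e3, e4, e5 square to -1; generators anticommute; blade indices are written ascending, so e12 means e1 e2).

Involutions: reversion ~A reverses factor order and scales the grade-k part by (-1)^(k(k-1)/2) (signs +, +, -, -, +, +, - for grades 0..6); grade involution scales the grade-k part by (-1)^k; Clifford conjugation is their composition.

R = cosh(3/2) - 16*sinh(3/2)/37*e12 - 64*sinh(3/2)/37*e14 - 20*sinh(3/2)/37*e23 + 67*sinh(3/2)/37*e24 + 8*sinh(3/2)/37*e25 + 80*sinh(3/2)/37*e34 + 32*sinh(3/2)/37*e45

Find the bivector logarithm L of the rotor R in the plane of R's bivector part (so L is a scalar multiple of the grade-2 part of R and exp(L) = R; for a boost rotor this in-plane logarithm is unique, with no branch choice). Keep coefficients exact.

The scalar part of R is cosh(3/2), which fixes the rapidity magnitude through cosh (cosh is even, so it cannot fix the sign — the bivector part carries that); dividing the bivector part by sinh of the rapidity gives the plane, and L = rapidity * plane, where the joint sign ambiguity of (rapidity, plane) cancels in the product.
Concretely: cosh(rapidity) = cosh(3/2) gives rapidity = ±3/2, and since rapidity/sinh(rapidity) is even the sign is immaterial: L = (rapidity/sinh(rapidity)) * <R>_2 = (3/(2*sinh(3/2))) * <R>_2.
Answer: -24/37*e12 - 96/37*e14 - 30/37*e23 + 201/74*e24 + 12/37*e25 + 120/37*e34 + 48/37*e45


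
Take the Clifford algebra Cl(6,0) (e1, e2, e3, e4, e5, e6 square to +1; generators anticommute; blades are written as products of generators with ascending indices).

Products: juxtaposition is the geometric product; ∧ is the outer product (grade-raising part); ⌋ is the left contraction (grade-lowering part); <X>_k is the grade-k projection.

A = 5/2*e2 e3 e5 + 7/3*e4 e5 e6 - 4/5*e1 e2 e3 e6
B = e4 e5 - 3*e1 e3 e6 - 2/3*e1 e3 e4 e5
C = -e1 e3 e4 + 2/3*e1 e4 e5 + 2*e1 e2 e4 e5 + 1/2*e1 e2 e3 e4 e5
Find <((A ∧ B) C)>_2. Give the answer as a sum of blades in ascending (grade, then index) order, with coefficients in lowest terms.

step 1: -4/5*e1 e2 e3 e4 e5 e6
step 2: 2/5*e6 - 8/5*e3 e6 - 8/15*e2 e3 e6 + 4/5*e2 e5 e6
step 3: -8/5*e3 e6
Answer: -8/5*e3 e6


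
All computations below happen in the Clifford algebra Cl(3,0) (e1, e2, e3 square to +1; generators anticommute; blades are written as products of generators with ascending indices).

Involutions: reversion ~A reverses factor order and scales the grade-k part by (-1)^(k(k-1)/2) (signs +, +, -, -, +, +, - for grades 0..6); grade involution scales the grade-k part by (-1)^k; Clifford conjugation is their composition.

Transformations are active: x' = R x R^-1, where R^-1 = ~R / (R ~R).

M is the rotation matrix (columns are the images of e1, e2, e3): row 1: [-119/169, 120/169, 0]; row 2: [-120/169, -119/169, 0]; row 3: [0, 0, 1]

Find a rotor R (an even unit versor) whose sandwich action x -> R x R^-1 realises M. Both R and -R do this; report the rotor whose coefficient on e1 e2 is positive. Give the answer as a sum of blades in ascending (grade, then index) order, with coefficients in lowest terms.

Method: write R = a + b12*e1 e2 + b13*e1 e3 + b23*e2 e3 with a^2 + b12^2 + b13^2 + b23^2 = 1 (so R^-1 = ~R). Expanding the columns R e_j ~R gives tr M = 4a^2 - 1 and, from the antisymmetric part, M21 - M12 = -4a*b12, M13 - M31 = 4a*b13, M32 - M23 = -4a*b23.
Here tr M = -69/169, so a^2 = (1 + tr M)/4 = 25/169 and a = ±5/13. Taking a = 5/13: M21 - M12 = -240/169, M13 - M31 = 0, M32 - M23 = 0, giving b12 = 12/13, b13 = 0, b23 = 0, i.e. R = 5/13 + 12/13*e1 e2.
Its e1 e2 coefficient is already positive.
Answer: 5/13 + 12/13*e1 e2. Uniqueness: Spin(3) -> SO(3) maps R and -R to the same rotation of trace -69/169; fixing the sign of the e1 e2 coefficient removes the ambiguity.


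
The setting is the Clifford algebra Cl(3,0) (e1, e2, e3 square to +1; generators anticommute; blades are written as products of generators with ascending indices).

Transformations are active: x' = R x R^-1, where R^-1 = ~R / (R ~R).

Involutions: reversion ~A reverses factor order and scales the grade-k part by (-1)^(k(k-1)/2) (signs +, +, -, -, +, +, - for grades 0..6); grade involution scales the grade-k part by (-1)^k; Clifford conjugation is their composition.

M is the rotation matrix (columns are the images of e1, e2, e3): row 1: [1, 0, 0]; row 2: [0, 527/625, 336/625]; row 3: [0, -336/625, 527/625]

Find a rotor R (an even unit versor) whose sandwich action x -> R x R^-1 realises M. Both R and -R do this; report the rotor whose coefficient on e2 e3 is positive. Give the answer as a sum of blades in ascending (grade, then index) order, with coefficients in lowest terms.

Method: write R = a + b12*e1 e2 + b13*e1 e3 + b23*e2 e3 with a^2 + b12^2 + b13^2 + b23^2 = 1 (so R^-1 = ~R). Expanding the columns R e_j ~R gives tr M = 4a^2 - 1 and, from the antisymmetric part, M21 - M12 = -4a*b12, M13 - M31 = 4a*b13, M32 - M23 = -4a*b23.
Here tr M = 1679/625, so a^2 = (1 + tr M)/4 = 576/625 and a = ±24/25. Taking a = 24/25: M21 - M12 = 0, M13 - M31 = 0, M32 - M23 = -672/625, giving b12 = 0, b13 = 0, b23 = 7/25, i.e. R = 24/25 + 7/25*e2 e3.
Its e2 e3 coefficient is already positive.
Answer: 24/25 + 7/25*e2 e3. Uniqueness: Spin(3) -> SO(3) maps R and -R to the same rotation of trace 1679/625; fixing the sign of the e2 e3 coefficient removes the ambiguity.


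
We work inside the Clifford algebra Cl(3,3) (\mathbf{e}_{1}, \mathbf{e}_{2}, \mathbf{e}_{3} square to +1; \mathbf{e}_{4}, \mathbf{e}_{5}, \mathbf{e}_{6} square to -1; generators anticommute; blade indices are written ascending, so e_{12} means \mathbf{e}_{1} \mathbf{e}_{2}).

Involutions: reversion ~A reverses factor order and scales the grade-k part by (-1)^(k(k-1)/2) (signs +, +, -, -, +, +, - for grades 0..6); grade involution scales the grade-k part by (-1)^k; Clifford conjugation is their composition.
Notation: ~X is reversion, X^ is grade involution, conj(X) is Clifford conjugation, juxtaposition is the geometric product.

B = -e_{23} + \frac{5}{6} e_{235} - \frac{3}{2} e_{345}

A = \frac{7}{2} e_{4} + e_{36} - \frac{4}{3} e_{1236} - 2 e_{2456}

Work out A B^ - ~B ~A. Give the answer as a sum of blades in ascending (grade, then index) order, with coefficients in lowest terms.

first term: -\frac{4}{3} e_{16} + e_{26} + \frac{21}{4} e_{35} + \frac{10}{9} e_{156} - \frac{7}{2} e_{234} - 3 e_{236} - \frac{5}{6} e_{256} + \frac{5}{3} e_{346} - \frac{3}{2} e_{456} - \frac{35}{12} e_{2345} + 2 e_{3456} + 2 e_{12456}
second term: \frac{4}{3} e_{16} - e_{26} + \frac{21}{4} e_{35} + \frac{10}{9} e_{156} + \frac{7}{2} e_{234} - 3 e_{236} - \frac{5}{6} e_{256} + \frac{5}{3} e_{346} - \frac{3}{2} e_{456} + \frac{35}{12} e_{2345} + 2 e_{3456} - 2 e_{12456}
Answer: -\frac{8}{3} e_{16} + 2 e_{26} - 7 e_{234} - \frac{35}{6} e_{2345} + 4 e_{12456}


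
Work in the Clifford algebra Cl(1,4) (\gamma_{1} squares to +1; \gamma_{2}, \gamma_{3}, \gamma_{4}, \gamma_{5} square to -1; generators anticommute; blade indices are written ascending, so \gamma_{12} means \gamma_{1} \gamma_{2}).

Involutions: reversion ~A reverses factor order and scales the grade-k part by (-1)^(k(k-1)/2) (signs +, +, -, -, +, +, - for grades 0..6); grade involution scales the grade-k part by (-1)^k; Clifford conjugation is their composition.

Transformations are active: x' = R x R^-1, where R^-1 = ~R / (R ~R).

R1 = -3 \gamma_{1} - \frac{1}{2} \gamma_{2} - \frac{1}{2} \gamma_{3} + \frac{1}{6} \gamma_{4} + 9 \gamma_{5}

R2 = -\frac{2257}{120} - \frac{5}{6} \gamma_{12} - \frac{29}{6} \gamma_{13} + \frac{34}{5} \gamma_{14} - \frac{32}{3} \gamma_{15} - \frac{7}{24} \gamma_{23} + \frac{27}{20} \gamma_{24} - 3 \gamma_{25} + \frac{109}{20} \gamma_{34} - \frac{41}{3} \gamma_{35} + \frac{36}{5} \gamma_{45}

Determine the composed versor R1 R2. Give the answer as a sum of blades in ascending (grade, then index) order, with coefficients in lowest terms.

Distribute over the terms of R1 (each basis-blade product reordered to ascending indices, repeated generators contracted through their squares):
(-3 \gamma_{1}) R2 = \frac{2257}{40} \gamma_{1} + \frac{5}{2} \gamma_{2} + \frac{29}{2} \gamma_{3} - \frac{102}{5} \gamma_{4} + 32 \gamma_{5} + \frac{7}{8} \gamma_{123} - \frac{81}{20} \gamma_{124} + 9 \gamma_{125} - \frac{327}{20} \gamma_{134} + 41 \gamma_{135} - \frac{108}{5} \gamma_{145}
(-\frac{1}{2} \gamma_{2}) R2 = \frac{5}{12} \gamma_{1} + \frac{2257}{240} \gamma_{2} - \frac{7}{48} \gamma_{3} + \frac{27}{40} \gamma_{4} - \frac{3}{2} \gamma_{5} - \frac{29}{12} \gamma_{123} + \frac{17}{5} \gamma_{124} - \frac{16}{3} \gamma_{125} - \frac{109}{40} \gamma_{234} + \frac{41}{6} \gamma_{235} - \frac{18}{5} \gamma_{245}
(-\frac{1}{2} \gamma_{3}) R2 = \frac{29}{12} \gamma_{1} + \frac{7}{48} \gamma_{2} + \frac{2257}{240} \gamma_{3} + \frac{109}{40} \gamma_{4} - \frac{41}{6} \gamma_{5} + \frac{5}{12} \gamma_{123} + \frac{17}{5} \gamma_{134} - \frac{16}{3} \gamma_{135} + \frac{27}{40} \gamma_{234} - \frac{3}{2} \gamma_{235} - \frac{18}{5} \gamma_{345}
(\frac{1}{6} \gamma_{4}) R2 = \frac{17}{15} \gamma_{1} + \frac{9}{40} \gamma_{2} + \frac{109}{120} \gamma_{3} - \frac{2257}{720} \gamma_{4} - \frac{6}{5} \gamma_{5} - \frac{5}{36} \gamma_{124} - \frac{29}{36} \gamma_{134} + \frac{16}{9} \gamma_{145} - \frac{7}{144} \gamma_{234} + \frac{1}{2} \gamma_{245} + \frac{41}{18} \gamma_{345}
(9 \gamma_{5}) R2 = -96 \gamma_{1} - 27 \gamma_{2} - 123 \gamma_{3} + \frac{324}{5} \gamma_{4} - \frac{6771}{40} \gamma_{5} - \frac{15}{2} \gamma_{125} - \frac{87}{2} \gamma_{135} + \frac{306}{5} \gamma_{145} - \frac{21}{8} \gamma_{235} + \frac{243}{20} \gamma_{245} + \frac{981}{20} \gamma_{345}
Summing the partial products and collecting blades:
Answer: -\frac{4273}{120} \gamma_{1} - \frac{589}{40} \gamma_{2} - \frac{295}{3} \gamma_{3} + \frac{32159}{720} \gamma_{4} - \frac{17617}{120} \gamma_{5} - \frac{9}{8} \gamma_{123} - \frac{71}{90} \gamma_{124} - \frac{23}{6} \gamma_{125} - \frac{619}{45} \gamma_{134} - \frac{47}{6} \gamma_{135} + \frac{1862}{45} \gamma_{145} - \frac{1511}{720} \gamma_{234} + \frac{65}{24} \gamma_{235} + \frac{181}{20} \gamma_{245} + \frac{8591}{180} \gamma_{345}


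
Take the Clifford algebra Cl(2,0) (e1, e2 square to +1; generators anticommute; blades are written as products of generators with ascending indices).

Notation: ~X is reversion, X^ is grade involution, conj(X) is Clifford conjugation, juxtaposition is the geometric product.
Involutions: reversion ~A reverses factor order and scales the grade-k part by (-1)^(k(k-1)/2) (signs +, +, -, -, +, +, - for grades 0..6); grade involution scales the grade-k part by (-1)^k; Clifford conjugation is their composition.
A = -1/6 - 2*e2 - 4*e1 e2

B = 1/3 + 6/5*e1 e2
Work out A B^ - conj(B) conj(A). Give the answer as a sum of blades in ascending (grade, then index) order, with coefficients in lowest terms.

first term: 427/90 + 12/5*e1 - 2/3*e2 - 23/15*e1 e2
second term: 427/90 - 12/5*e1 + 2/3*e2 + 23/15*e1 e2
Answer: 24/5*e1 - 4/3*e2 - 46/15*e1 e2


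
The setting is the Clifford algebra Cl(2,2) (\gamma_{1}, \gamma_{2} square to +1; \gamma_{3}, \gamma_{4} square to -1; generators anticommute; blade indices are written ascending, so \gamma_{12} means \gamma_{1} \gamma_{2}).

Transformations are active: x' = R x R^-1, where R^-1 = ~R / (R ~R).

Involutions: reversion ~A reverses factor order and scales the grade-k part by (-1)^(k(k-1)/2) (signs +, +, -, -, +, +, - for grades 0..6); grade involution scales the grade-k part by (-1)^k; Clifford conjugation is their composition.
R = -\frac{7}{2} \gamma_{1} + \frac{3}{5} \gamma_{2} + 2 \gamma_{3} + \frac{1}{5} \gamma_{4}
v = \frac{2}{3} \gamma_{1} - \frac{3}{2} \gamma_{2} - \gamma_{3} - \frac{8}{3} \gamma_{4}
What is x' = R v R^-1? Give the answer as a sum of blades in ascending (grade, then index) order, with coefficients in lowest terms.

~R = -\frac{7}{2} \gamma_{1} + \frac{3}{5} \gamma_{2} + 2 \gamma_{3} + \frac{1}{5} \gamma_{4}, and R ~R = \frac{857}{100}, so R^-1 = ~R / (\frac{857}{100}).
R v = -\frac{7}{10} + \frac{97}{20} \gamma_{12} + \frac{13}{6} \gamma_{13} + \frac{46}{5} \gamma_{14} + \frac{12}{5} \gamma_{23} - \frac{13}{10} \gamma_{24} - \frac{77}{15} \gamma_{34}
Answer: -\frac{244}{2571} \gamma_{1} + \frac{2403}{1714} \gamma_{2} + \frac{577}{857} \gamma_{3} + \frac{6772}{2571} \gamma_{4}


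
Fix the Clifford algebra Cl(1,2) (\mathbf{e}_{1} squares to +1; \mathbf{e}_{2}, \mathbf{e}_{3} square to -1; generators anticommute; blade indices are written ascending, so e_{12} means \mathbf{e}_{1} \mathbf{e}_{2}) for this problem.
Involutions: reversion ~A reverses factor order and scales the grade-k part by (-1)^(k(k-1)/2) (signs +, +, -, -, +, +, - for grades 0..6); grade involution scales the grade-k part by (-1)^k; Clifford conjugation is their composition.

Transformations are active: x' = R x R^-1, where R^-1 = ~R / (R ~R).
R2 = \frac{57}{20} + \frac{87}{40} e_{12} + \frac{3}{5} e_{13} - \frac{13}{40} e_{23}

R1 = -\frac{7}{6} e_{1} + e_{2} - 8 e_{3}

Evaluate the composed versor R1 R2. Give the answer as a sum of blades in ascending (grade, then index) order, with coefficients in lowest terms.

Distribute over the terms of R1 (each basis-blade product reordered to ascending indices, repeated generators contracted through their squares):
(-\frac{7}{6} e_{1}) R2 = -\frac{133}{40} e_{1} - \frac{203}{80} e_{2} - \frac{7}{10} e_{3} + \frac{91}{240} e_{123}
(e_{2}) R2 = \frac{87}{40} e_{1} + \frac{57}{20} e_{2} + \frac{13}{40} e_{3} - \frac{3}{5} e_{123}
(-8 e_{3}) R2 = -\frac{24}{5} e_{1} + \frac{13}{5} e_{2} - \frac{114}{5} e_{3} - \frac{87}{5} e_{123}
Summing the partial products and collecting blades:
Answer: -\frac{119}{20} e_{1} + \frac{233}{80} e_{2} - \frac{927}{40} e_{3} - \frac{4229}{240} e_{123}


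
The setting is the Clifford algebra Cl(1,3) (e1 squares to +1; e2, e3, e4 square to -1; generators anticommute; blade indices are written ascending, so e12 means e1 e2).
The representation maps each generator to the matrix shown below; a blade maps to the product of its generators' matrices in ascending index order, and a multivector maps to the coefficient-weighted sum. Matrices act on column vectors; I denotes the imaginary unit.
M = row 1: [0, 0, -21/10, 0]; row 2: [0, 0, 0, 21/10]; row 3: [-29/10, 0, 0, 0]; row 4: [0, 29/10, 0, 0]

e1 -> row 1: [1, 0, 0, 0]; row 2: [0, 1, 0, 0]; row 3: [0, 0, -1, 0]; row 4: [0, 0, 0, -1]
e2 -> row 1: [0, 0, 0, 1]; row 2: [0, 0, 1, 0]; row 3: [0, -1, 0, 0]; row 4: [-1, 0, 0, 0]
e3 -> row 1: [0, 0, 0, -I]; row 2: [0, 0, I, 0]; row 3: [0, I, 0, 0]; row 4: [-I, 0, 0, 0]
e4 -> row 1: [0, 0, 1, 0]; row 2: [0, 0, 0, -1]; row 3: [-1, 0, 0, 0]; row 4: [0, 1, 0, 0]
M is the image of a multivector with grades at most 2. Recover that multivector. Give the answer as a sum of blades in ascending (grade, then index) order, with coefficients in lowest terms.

Method: the blade images are trace-orthogonal — tr(rho(e_A) rho(e_B)^-1) = 4 if A = B and 0 otherwise — and rho(e_A)^-1 = (e_A)^2 * rho(e_A) with (e_A)^2 = +1 or -1, so the coefficient of e_A in the preimage is (e_A)^2 * tr(M rho(e_A))/4.
Nonzero projections over blades of grade <= 2: e4: (e4)^2 = -1, tr(M rho(e4)) = -8/5, coefficient 2/5; e14: (e14)^2 = +1, tr(M rho(e14)) = -10, coefficient -5/2. Every other blade of grade <= 2 projects to 0.
Answer: 2/5*e4 - 5/2*e14


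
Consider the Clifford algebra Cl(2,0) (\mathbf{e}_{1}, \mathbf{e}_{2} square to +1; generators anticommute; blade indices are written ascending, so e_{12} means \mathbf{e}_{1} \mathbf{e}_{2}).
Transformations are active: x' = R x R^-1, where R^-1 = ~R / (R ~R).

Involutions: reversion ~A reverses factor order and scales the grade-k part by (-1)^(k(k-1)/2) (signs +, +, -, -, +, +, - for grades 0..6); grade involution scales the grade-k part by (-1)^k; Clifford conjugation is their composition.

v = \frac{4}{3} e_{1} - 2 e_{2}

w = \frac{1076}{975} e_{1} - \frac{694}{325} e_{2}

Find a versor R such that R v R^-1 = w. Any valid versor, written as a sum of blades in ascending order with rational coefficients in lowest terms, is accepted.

Why this works: both vectors square to \frac{52}{9}, so q(v) = q(w) and R = v + w = \frac{792}{325} e_{1} - \frac{1344}{325} e_{2} carries v to w — its own direction survives, the complement (v - w)/2 flips.
Answer: \frac{792}{325} e_{1} - \frac{1344}{325} e_{2}


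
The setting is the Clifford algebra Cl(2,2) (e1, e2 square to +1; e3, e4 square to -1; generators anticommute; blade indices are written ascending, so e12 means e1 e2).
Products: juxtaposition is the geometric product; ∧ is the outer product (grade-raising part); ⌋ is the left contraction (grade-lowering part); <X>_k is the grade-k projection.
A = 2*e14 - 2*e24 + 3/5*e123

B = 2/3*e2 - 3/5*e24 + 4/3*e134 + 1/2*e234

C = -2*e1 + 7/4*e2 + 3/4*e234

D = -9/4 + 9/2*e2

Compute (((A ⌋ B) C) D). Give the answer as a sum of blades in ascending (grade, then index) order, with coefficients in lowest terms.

step 1: 6/5 - 5/3*e3
step 2: -12/5*e1 + 21/10*e2 - 10/3*e13 + 35/12*e23 - 5/4*e24 + 9/10*e234
step 3: 189/20 + 27/5*e1 - 189/40*e2 - 105/8*e3 + 45/8*e4 - 54/5*e12 + 15/2*e13 - 105/16*e23 + 45/16*e24 + 81/20*e34 + 15*e123 - 81/40*e234
Answer: 189/20 + 27/5*e1 - 189/40*e2 - 105/8*e3 + 45/8*e4 - 54/5*e12 + 15/2*e13 - 105/16*e23 + 45/16*e24 + 81/20*e34 + 15*e123 - 81/40*e234


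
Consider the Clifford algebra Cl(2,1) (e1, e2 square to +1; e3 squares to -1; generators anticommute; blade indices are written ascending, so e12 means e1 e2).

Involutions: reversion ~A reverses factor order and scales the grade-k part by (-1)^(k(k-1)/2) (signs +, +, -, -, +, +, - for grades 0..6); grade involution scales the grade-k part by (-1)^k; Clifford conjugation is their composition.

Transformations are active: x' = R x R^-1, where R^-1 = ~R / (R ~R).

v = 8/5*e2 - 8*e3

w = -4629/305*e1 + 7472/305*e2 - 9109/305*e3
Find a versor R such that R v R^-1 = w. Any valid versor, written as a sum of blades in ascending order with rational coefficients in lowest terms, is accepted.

The midline construction: v and w both square to -1536/25, so reflecting in their sum -4629/305*e1 + 1592/61*e2 - 11549/305*e3 exchanges them.
Answer: -4629/305*e1 + 1592/61*e2 - 11549/305*e3


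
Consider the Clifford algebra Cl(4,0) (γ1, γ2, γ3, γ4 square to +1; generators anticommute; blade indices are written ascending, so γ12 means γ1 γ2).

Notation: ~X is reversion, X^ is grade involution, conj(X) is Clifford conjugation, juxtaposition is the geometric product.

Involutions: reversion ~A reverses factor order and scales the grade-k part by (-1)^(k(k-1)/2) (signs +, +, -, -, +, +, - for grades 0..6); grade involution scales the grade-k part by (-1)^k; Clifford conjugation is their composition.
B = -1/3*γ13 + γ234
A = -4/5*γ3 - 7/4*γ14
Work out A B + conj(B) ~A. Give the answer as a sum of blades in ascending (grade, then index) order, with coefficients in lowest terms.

first term: -4/15*γ1 + 4/5*γ24 + 7/12*γ34 - 7/4*γ123
second term: -4/15*γ1 + 4/5*γ24 - 7/12*γ34 - 7/4*γ123
Answer: -8/15*γ1 + 8/5*γ24 - 7/2*γ123


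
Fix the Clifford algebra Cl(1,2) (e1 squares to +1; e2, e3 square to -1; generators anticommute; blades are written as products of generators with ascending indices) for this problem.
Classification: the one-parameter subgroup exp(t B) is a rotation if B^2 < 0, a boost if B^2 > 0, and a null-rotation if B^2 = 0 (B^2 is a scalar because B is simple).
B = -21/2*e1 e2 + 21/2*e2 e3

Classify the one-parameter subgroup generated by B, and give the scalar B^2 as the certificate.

B^2 term by term: the squares give (-21/2)^2*(e1 e2)^2 + (21/2)^2*(e2 e3)^2 = 441/4*(+1) + 441/4*(-1) = 0 (each basis 2-blade squares to minus the product of its generators' squares); cross terms between blades sharing an index anticommute and cancel. So B^2 = 0.
Answer: null-rotation, certificate B^2 = 0. B^2 = 0 is basis-independent, so its sign is the whole story.


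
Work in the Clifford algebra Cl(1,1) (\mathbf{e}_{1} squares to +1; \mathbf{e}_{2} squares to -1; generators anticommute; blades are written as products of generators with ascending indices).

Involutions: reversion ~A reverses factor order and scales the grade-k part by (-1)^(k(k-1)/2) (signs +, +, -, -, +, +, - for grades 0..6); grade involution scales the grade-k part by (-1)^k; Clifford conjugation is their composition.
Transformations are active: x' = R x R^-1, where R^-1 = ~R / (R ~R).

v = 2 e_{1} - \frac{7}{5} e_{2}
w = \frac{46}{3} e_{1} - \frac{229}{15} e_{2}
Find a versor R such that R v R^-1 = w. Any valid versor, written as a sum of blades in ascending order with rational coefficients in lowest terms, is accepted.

Since q(v) = q(w) = \frac{51}{25}, the sum R = v + w = \frac{52}{3} e_{1} - \frac{50}{3} e_{2} does the job whenever invertible.
Answer: \frac{52}{3} e_{1} - \frac{50}{3} e_{2}


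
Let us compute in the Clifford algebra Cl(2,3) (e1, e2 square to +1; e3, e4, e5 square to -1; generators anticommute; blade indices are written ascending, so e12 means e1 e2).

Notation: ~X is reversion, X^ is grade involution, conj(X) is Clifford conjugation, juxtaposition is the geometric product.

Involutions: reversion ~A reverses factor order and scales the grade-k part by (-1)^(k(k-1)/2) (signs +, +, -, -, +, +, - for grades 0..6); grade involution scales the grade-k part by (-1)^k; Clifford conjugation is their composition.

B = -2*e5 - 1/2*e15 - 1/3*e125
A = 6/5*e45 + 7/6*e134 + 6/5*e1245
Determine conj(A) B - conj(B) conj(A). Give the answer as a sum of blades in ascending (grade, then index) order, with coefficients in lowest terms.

first term: -14/5*e4 - 3/5*e14 - 3/5*e24 + 2*e124 - 7/12*e345 - 7/3*e1345 - 7/18*e2345
second term: -2*e4 - 3/5*e14 + 3/5*e24 + 14/5*e124 - 7/12*e345 - 7/3*e1345 - 7/18*e2345
Answer: -4/5*e4 - 6/5*e24 - 4/5*e124


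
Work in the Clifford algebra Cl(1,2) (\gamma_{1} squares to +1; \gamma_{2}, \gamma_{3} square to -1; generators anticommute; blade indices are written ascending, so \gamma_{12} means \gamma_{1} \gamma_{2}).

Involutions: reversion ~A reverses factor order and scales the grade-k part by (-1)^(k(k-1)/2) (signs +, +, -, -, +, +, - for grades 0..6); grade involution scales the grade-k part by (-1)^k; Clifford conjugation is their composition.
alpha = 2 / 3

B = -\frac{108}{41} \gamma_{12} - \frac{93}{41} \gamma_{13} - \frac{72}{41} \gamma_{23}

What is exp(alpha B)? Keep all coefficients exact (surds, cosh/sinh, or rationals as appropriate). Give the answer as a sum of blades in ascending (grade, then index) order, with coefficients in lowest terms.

B^2 term by term: the squares give (-\frac{108}{41})^2*(\gamma_{12})^2 + (-\frac{93}{41})^2*(\gamma_{13})^2 + (-\frac{72}{41})^2*(\gamma_{23})^2 = \frac{11664}{1681}*(+1) + \frac{8649}{1681}*(+1) + \frac{5184}{1681}*(-1) = 9 (each basis 2-blade squares to minus the product of its generators' squares); cross terms between blades sharing an index anticommute and cancel. So B^2 = 9.
B^2 = 9 — the series telescopes hyperbolically here: l = 3, alpha*l = 2, so exp(alpha B) = cosh(2) + (sinh(2)/3)*B = \cosh{\left(2 \right)} + (\frac{\sinh{\left(2 \right)}}{3})*B.
Answer: \cosh{\left(2 \right)} - \frac{36 \sinh{\left(2 \right)}}{41} \gamma_{12} - \frac{31 \sinh{\left(2 \right)}}{41} \gamma_{13} - \frac{24 \sinh{\left(2 \right)}}{41} \gamma_{23}


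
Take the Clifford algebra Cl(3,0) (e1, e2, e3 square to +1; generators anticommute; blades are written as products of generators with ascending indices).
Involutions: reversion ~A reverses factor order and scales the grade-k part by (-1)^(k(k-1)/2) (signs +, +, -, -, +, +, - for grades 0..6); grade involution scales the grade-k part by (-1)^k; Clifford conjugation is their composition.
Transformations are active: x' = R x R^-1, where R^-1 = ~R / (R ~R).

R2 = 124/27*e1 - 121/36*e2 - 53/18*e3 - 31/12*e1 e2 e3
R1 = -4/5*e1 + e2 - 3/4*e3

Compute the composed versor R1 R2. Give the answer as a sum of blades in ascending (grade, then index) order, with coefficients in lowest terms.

Distribute over the terms of R1 (each basis-blade product reordered to ascending indices, repeated generators contracted through their squares):
(-4/5*e1) R2 = -496/135 + 121/45*e1 e2 + 106/45*e1 e3 + 31/15*e2 e3
(e2) R2 = -121/36 - 124/27*e1 e2 + 31/12*e1 e3 - 53/18*e2 e3
(-3/4*e3) R2 = 53/24 + 31/16*e1 e2 + 31/9*e1 e3 - 121/48*e2 e3
Summing the partial products and collecting blades:
Answer: -5213/1080 + 73/2160*e1 e2 + 503/60*e1 e3 - 2447/720*e2 e3


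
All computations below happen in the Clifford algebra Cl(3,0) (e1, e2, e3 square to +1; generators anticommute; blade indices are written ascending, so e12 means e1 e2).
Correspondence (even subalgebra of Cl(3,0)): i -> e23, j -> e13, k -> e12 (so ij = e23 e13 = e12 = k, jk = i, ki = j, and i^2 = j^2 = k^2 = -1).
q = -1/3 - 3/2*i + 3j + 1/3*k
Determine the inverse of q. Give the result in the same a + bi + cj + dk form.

In blades: q = -1/3 + 1/3*e12 + 3*e13 - 3/2*e23.
With qbar = -1/3 - 1/3*e12 - 3*e13 + 3/2*e23 (scalar fixed, mapped units negated), q qbar = 413/36 (the sum of squared coefficients), so q^-1 = qbar / (413/36) = -12/413 - 12/413*e12 - 108/413*e13 + 54/413*e23; translating back:
Answer: -12/413 + 54/413*i - 108/413*j - 12/413*k


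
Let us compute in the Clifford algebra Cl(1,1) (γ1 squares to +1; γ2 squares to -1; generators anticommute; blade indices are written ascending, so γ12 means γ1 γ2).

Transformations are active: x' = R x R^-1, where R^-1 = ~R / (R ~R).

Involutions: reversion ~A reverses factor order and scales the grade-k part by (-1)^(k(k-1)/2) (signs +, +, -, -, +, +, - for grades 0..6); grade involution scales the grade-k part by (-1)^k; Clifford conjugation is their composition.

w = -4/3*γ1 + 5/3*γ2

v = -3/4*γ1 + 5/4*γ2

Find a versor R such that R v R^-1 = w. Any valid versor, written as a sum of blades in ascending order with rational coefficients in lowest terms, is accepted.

Since q(v) = q(w) = -1, the sum R = v + w = -25/12*γ1 + 35/12*γ2 does the job whenever invertible.
Answer: -25/12*γ1 + 35/12*γ2


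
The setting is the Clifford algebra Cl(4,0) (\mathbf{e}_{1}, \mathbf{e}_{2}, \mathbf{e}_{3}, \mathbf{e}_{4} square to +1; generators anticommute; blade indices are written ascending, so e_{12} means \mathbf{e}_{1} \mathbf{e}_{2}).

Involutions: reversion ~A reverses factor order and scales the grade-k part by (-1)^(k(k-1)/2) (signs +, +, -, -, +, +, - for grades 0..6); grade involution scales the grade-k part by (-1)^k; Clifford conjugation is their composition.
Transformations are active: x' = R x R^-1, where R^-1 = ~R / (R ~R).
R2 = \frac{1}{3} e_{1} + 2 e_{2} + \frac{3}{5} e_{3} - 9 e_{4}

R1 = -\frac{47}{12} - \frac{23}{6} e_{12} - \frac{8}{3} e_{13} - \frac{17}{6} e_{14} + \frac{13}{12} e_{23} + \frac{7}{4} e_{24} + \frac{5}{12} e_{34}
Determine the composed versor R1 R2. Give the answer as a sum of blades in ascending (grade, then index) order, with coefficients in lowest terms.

Distribute over the terms of R2 (each basis-blade product reordered to ascending indices, repeated generators contracted through their squares):
R1 (\frac{1}{3} e_{1}) = -\frac{47}{36} e_{1} + \frac{23}{18} e_{2} + \frac{8}{9} e_{3} + \frac{17}{18} e_{4} + \frac{13}{36} e_{123} + \frac{7}{12} e_{124} + \frac{5}{36} e_{134}
R1 (2 e_{2}) = -\frac{23}{3} e_{1} - \frac{47}{6} e_{2} - \frac{13}{6} e_{3} - \frac{7}{2} e_{4} + \frac{16}{3} e_{123} + \frac{17}{3} e_{124} + \frac{5}{6} e_{234}
R1 (\frac{3}{5} e_{3}) = -\frac{8}{5} e_{1} + \frac{13}{20} e_{2} - \frac{47}{20} e_{3} - \frac{1}{4} e_{4} - \frac{23}{10} e_{123} + \frac{17}{10} e_{134} - \frac{21}{20} e_{234}
R1 (-9 e_{4}) = \frac{51}{2} e_{1} - \frac{63}{4} e_{2} - \frac{15}{4} e_{3} + \frac{141}{4} e_{4} + \frac{69}{2} e_{124} + 24 e_{134} - \frac{39}{4} e_{234}
Summing the partial products and collecting blades:
Answer: \frac{2687}{180} e_{1} - \frac{1949}{90} e_{2} - \frac{332}{45} e_{3} + \frac{292}{9} e_{4} + \frac{611}{180} e_{123} + \frac{163}{4} e_{124} + \frac{4651}{180} e_{134} - \frac{299}{30} e_{234}


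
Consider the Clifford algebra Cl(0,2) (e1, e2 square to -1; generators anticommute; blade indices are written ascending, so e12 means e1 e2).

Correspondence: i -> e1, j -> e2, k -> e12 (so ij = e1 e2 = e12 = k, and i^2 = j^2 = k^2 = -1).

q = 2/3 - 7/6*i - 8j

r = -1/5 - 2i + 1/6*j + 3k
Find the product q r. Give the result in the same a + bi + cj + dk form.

In blades: q = 2/3 - 7/6*e1 - 8*e2, r = -1/5 - 2*e1 + 1/6*e2 + 3*e12.
Distribute q over r term by term (generator squares from the signature, products reordered to ascending indices): (2/3)*r = -2/15 - 4/3*e1 + 1/9*e2 + 2*e12; (-7/6*e1)*r = -7/3 + 7/30*e1 + 7/2*e2 - 7/36*e12; (-8*e2)*r = 4/3 - 24*e1 + 8/5*e2 - 16*e12.
Sum: -17/15 - 251/10*e1 + 469/90*e2 - 511/36*e12; translating back through the correspondence:
Answer: -17/15 - 251/10*i + 469/90*j - 511/36*k


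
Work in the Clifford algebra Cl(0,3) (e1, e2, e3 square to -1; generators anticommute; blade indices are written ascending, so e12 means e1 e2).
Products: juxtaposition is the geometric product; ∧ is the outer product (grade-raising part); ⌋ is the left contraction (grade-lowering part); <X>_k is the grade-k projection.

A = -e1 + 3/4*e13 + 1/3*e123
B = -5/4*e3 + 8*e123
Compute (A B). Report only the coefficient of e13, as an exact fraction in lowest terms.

step 1: 8/3 + 15/16*e1 + 6*e2 + 5/12*e12 + 5/4*e13 + 8*e23
Answer: 5/4


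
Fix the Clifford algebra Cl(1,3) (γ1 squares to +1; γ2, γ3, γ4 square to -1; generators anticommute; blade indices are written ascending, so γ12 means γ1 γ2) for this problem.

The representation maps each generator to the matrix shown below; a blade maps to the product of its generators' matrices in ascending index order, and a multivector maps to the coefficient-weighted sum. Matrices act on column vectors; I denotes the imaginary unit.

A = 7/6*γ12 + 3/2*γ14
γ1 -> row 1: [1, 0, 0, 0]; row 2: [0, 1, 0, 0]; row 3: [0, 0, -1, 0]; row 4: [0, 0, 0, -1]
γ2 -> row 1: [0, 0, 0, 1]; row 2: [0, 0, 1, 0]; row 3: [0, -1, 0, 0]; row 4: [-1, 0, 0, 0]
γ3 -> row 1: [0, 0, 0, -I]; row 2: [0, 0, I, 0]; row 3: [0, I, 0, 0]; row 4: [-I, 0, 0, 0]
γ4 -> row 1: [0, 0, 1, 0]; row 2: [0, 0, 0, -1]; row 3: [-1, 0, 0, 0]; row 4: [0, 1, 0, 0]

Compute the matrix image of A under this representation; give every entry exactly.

Bivector images (products of the table entries): rho(γ12) = rho(γ1)rho(γ2) = row 1: [0, 0, 0, 1]; row 2: [0, 0, 1, 0]; row 3: [0, 1, 0, 0]; row 4: [1, 0, 0, 0]; rho(γ14) = rho(γ1)rho(γ4) = row 1: [0, 0, 1, 0]; row 2: [0, 0, 0, -1]; row 3: [1, 0, 0, 0]; row 4: [0, -1, 0, 0].
M = (7/6)*rho(γ12) + (3/2)*rho(γ14), summed entrywise:
Answer: row 1: [0, 0, 3/2, 7/6]; row 2: [0, 0, 7/6, -3/2]; row 3: [3/2, 7/6, 0, 0]; row 4: [7/6, -3/2, 0, 0]


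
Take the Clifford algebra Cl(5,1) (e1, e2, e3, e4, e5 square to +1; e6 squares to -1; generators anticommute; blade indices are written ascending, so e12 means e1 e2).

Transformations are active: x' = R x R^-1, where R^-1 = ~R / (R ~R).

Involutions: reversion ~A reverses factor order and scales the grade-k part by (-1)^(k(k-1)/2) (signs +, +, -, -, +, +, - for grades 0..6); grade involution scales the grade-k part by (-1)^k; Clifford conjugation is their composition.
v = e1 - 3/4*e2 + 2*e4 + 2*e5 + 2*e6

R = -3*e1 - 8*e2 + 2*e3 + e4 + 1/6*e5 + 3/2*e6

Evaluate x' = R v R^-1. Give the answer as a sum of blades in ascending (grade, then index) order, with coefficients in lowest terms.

~R = -3*e1 - 8*e2 + 2*e3 + e4 + 1/6*e5 + 3/2*e6, and R ~R = 682/9, so R^-1 = ~R / (682/9).
R v = 7/3 + 41/4*e12 - 2*e13 - 7*e14 - 37/6*e15 - 15/2*e16 + 3/2*e23 - 61/4*e24 - 127/8*e25 - 119/8*e26 + 4*e34 + 4*e35 + 4*e36 + 5/3*e45 - e46 - 8/3*e56
Answer: -404/341*e1 + 351/1364*e2 + 42/341*e3 - 661/341*e4 - 1357/682*e5 - 1301/682*e6


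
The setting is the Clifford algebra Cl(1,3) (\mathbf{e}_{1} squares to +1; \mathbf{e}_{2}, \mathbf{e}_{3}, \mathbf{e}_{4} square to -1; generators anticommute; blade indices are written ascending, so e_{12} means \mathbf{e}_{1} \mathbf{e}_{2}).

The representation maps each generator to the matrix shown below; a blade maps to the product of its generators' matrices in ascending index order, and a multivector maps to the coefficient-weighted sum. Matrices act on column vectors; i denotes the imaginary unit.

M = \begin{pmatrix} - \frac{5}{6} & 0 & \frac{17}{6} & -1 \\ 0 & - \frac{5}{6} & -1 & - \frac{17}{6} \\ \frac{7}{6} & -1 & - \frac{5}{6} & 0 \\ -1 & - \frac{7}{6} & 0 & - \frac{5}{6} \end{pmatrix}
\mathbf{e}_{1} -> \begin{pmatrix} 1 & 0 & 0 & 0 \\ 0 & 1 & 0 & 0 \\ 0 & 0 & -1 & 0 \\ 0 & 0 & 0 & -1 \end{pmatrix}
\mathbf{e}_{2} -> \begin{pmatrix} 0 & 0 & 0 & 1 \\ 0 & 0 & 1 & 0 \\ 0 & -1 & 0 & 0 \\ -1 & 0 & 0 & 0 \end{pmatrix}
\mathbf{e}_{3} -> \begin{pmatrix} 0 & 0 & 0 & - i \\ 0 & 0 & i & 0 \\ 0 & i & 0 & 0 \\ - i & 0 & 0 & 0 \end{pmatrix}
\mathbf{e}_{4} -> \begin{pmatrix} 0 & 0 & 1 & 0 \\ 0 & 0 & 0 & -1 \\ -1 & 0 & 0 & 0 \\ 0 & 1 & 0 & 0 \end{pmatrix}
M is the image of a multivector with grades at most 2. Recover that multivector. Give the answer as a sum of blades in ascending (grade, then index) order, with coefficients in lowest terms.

Method: the blade images are trace-orthogonal — tr(rho(e_A) rho(e_B)^-1) = 4 if A = B and 0 otherwise — and rho(e_A)^-1 = (e_A)^2 * rho(e_A) with (e_A)^2 = +1 or -1, so the coefficient of e_A in the preimage is (e_A)^2 * tr(M rho(e_A))/4.
Nonzero projections over blades of grade <= 2: 1: (1)^2 = +1, tr(M 1) = - \frac{10}{3}, coefficient -\frac{5}{6}; e_{4}: (e_{4})^2 = -1, tr(M rho(e_{4})) = - \frac{10}{3}, coefficient \frac{5}{6}; e_{12}: (e_{12})^2 = +1, tr(M rho(e_{12})) = -4, coefficient -1; e_{14}: (e_{14})^2 = +1, tr(M rho(e_{14})) = 8, coefficient 2. Every other blade of grade <= 2 projects to 0.
Answer: -\frac{5}{6} + \frac{5}{6} e_{4} - e_{12} + 2 e_{14}


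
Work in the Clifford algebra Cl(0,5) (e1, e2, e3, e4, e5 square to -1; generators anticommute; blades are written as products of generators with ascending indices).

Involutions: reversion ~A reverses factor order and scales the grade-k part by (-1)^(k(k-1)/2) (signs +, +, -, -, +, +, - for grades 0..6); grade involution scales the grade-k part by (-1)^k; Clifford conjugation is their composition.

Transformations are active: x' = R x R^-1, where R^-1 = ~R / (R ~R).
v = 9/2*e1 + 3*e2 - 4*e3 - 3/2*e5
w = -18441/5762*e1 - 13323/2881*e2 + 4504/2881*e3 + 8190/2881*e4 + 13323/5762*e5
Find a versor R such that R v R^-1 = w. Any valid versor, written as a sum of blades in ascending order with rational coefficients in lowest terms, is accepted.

Here q(v) = q(w) = -95/2; the classical choice R = v + w = 3744/2881*e1 - 4680/2881*e2 - 7020/2881*e3 + 8190/2881*e4 + 2340/2881*e5 then realises v -> w under the sandwich.
Answer: 3744/2881*e1 - 4680/2881*e2 - 7020/2881*e3 + 8190/2881*e4 + 2340/2881*e5


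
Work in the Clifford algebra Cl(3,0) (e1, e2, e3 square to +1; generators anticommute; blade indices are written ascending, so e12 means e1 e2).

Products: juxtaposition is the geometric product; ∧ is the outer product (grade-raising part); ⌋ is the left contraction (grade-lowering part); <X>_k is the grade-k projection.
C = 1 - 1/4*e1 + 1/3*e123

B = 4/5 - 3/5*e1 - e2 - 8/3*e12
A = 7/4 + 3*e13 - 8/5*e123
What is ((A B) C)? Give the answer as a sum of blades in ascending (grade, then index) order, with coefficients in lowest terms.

step 1: 7/5 - 21/20*e1 - 7/4*e2 - 37/15*e3 - 14/3*e12 + 4/5*e13 - 176/25*e23 + 43/25*e123
step 2: 1307/1200 + 71/75*e1 - 53/20*e2 - 32/45*e3 - 4267/720*e12 + 23/30*e13 - 391/50*e23 + 296/75*e123
Answer: 1307/1200 + 71/75*e1 - 53/20*e2 - 32/45*e3 - 4267/720*e12 + 23/30*e13 - 391/50*e23 + 296/75*e123


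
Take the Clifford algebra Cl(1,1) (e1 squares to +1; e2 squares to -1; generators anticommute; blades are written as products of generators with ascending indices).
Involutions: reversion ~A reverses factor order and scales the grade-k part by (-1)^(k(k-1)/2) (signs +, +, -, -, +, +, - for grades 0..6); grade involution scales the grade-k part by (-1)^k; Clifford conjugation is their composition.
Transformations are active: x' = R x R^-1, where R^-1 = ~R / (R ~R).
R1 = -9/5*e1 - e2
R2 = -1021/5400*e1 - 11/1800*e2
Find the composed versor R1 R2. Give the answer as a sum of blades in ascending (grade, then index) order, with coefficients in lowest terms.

Distribute over the terms of R1 (each basis-blade product reordered to ascending indices, repeated generators contracted through their squares):
(-9/5*e1) R2 = 1021/3000 + 11/1000*e1 e2
(-e2) R2 = -11/1800 - 1021/5400*e1 e2
Summing the partial products and collecting blades:
Answer: 376/1125 - 601/3375*e1 e2


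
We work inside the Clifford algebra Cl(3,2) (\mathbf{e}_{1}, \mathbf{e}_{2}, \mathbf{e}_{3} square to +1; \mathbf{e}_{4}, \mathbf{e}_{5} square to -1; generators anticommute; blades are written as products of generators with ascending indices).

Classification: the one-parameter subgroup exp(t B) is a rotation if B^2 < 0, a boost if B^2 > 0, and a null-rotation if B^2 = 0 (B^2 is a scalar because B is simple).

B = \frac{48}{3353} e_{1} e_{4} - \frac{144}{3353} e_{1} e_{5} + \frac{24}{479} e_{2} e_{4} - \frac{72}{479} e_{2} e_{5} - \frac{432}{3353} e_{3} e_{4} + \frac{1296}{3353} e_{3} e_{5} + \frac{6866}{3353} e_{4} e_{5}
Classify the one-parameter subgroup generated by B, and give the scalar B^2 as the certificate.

B^2 term by term: the squares give (\frac{48}{3353})^2*(e_{1} e_{4})^2 + (-\frac{144}{3353})^2*(e_{1} e_{5})^2 + (\frac{24}{479})^2*(e_{2} e_{4})^2 + (-\frac{72}{479})^2*(e_{2} e_{5})^2 + (-\frac{432}{3353})^2*(e_{3} e_{4})^2 + (\frac{1296}{3353})^2*(e_{3} e_{5})^2 + (\frac{6866}{3353})^2*(e_{4} e_{5})^2 = \frac{2304}{11242609}*(+1) + \frac{20736}{11242609}*(+1) + \frac{576}{229441}*(+1) + \frac{5184}{229441}*(+1) + \frac{186624}{11242609}*(+1) + \frac{1679616}{11242609}*(+1) + \frac{47141956}{11242609}*(-1) = -4 (each basis 2-blade squares to minus the product of its generators' squares); cross terms between blades sharing an index anticommute and cancel; the commuting (index-disjoint) pairs give grade-4 terms 2*c*c'*(blade product), which cancel blade by blade — e_{1} e_{2} e_{4} e_{5}: \frac{6912}{1606087} - \frac{6912}{1606087} = 0; e_{1} e_{3} e_{4} e_{5}: -\frac{124416}{11242609} + \frac{124416}{11242609} = 0; e_{2} e_{3} e_{4} e_{5}: -\frac{62208}{1606087} + \frac{62208}{1606087} = 0 — confirming B is simple. So B^2 = -4.
Answer: rotation, certificate B^2 = -4. Because -4 is invariant under every versor sandwich, the classification follows from its sign alone.
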